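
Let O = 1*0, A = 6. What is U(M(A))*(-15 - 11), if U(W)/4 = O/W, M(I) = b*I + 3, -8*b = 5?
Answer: 0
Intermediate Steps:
b = -5/8 (b = -⅛*5 = -5/8 ≈ -0.62500)
M(I) = 3 - 5*I/8 (M(I) = -5*I/8 + 3 = 3 - 5*I/8)
O = 0
U(W) = 0 (U(W) = 4*(0/W) = 4*0 = 0)
U(M(A))*(-15 - 11) = 0*(-15 - 11) = 0*(-26) = 0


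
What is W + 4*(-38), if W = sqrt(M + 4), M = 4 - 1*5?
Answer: -152 + sqrt(3) ≈ -150.27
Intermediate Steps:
M = -1 (M = 4 - 5 = -1)
W = sqrt(3) (W = sqrt(-1 + 4) = sqrt(3) ≈ 1.7320)
W + 4*(-38) = sqrt(3) + 4*(-38) = sqrt(3) - 152 = -152 + sqrt(3)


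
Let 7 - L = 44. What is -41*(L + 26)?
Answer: 451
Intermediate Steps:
L = -37 (L = 7 - 1*44 = 7 - 44 = -37)
-41*(L + 26) = -41*(-37 + 26) = -41*(-11) = 451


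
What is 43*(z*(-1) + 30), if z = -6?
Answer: 1548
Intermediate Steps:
43*(z*(-1) + 30) = 43*(-6*(-1) + 30) = 43*(6 + 30) = 43*36 = 1548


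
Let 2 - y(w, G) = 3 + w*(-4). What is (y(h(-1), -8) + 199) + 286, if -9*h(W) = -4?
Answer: 4372/9 ≈ 485.78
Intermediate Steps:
h(W) = 4/9 (h(W) = -⅑*(-4) = 4/9)
y(w, G) = -1 + 4*w (y(w, G) = 2 - (3 + w*(-4)) = 2 - (3 - 4*w) = 2 + (-3 + 4*w) = -1 + 4*w)
(y(h(-1), -8) + 199) + 286 = ((-1 + 4*(4/9)) + 199) + 286 = ((-1 + 16/9) + 199) + 286 = (7/9 + 199) + 286 = 1798/9 + 286 = 4372/9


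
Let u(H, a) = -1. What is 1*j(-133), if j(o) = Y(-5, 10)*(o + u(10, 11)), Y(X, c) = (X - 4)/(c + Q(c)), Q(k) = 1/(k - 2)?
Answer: 1072/9 ≈ 119.11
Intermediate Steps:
Q(k) = 1/(-2 + k)
Y(X, c) = (-4 + X)/(c + 1/(-2 + c)) (Y(X, c) = (X - 4)/(c + 1/(-2 + c)) = (-4 + X)/(c + 1/(-2 + c)))
j(o) = 8/9 - 8*o/9 (j(o) = ((-4 - 5)*(-2 + 10)/(1 + 10*(-2 + 10)))*(o - 1) = (-9*8/(1 + 10*8))*(-1 + o) = (-9*8/(1 + 80))*(-1 + o) = (-9*8/81)*(-1 + o) = ((1/81)*(-9)*8)*(-1 + o) = -8*(-1 + o)/9 = 8/9 - 8*o/9)
1*j(-133) = 1*(8/9 - 8/9*(-133)) = 1*(8/9 + 1064/9) = 1*(1072/9) = 1072/9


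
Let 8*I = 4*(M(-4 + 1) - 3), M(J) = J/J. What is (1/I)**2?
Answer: 1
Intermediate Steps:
M(J) = 1
I = -1 (I = (4*(1 - 3))/8 = (4*(-2))/8 = (1/8)*(-8) = -1)
(1/I)**2 = (1/(-1))**2 = (-1)**2 = 1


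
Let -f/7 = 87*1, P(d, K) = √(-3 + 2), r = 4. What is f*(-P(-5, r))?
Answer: 609*I ≈ 609.0*I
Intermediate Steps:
P(d, K) = I (P(d, K) = √(-1) = I)
f = -609 ≈ -609.00
f*(-P(-5, r)) = -(-609)*I = 609*I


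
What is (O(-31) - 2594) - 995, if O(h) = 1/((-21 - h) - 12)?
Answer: -7179/2 ≈ -3589.5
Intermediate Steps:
O(h) = 1/(-33 - h)
(O(-31) - 2594) - 995 = (-1/(33 - 31) - 2594) - 995 = (-1/2 - 2594) - 995 = (-1*½ - 2594) - 995 = (-½ - 2594) - 995 = -5189/2 - 995 = -7179/2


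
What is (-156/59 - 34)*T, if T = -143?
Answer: 309166/59 ≈ 5240.1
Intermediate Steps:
(-156/59 - 34)*T = (-156/59 - 34)*(-143) = -2162/59*(-143) = 309166/59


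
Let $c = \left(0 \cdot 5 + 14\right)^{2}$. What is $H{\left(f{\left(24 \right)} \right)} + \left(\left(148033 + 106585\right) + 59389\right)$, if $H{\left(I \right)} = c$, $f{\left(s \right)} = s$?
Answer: $314203$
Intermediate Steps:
$c = 196$ ($c = \left(0 + 14\right)^{2} = 14^{2} = 196$)
$H{\left(I \right)} = 196$
$H{\left(f{\left(24 \right)} \right)} + \left(\left(148033 + 106585\right) + 59389\right) = 196 + \left(\left(148033 + 106585\right) + 59389\right) = 196 + \left(254618 + 59389\right) = 196 + 314007 = 314203$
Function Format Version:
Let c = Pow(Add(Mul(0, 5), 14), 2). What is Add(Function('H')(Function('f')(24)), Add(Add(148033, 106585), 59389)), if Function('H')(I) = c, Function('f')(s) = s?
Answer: 314203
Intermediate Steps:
c = 196 (c = Pow(Add(0, 14), 2) = Pow(14, 2) = 196)
Function('H')(I) = 196
Add(Function('H')(Function('f')(24)), Add(Add(148033, 106585), 59389)) = Add(196, Add(Add(148033, 106585), 59389)) = Add(196, Add(254618, 59389)) = Add(196, 314007) = 314203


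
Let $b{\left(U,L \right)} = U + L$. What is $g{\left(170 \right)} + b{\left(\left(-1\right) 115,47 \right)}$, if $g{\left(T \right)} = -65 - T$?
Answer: $-303$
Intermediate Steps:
$b{\left(U,L \right)} = L + U$
$g{\left(170 \right)} + b{\left(\left(-1\right) 115,47 \right)} = \left(-65 - 170\right) + \left(47 - 115\right) = -235 - 68 = -303$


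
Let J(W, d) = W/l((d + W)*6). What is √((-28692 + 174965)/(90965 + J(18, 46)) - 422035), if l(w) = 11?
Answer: 12*I*√2934498995786689/1000633 ≈ 649.64*I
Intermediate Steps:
J(W, d) = W/11
√((-28692 + 174965)/(90965 + J(18, 46)) - 422035) = √((-28692 + 174965)/(90965 + (1/11)*18) - 422035) = √(146273/(90965 + 18/11) - 422035) = √(146273/(1000633/11) - 422035) = √(146273*(11/1000633) - 422035) = √(1609003/1000633 - 422035) = √(-422300539152/1000633) = 12*I*√2934498995786689/1000633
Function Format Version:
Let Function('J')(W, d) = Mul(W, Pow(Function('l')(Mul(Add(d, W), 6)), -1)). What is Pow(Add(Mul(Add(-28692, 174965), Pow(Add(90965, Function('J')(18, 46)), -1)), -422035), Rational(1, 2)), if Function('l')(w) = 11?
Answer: Mul(Rational(12, 1000633), I, Pow(2934498995786689, Rational(1, 2))) ≈ Mul(649.64, I)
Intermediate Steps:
Function('J')(W, d) = Mul(Rational(1, 11), W) (Function('J')(W, d) = Mul(W, Pow(11, -1)) = Mul(W, Rational(1, 11)) = Mul(Rational(1, 11), W))
Pow(Add(Mul(Add(-28692, 174965), Pow(Add(90965, Function('J')(18, 46)), -1)), -422035), Rational(1, 2)) = Pow(Add(Mul(Add(-28692, 174965), Pow(Add(90965, Mul(Rational(1, 11), 18)), -1)), -422035), Rational(1, 2)) = Pow(Add(Mul(146273, Pow(Add(90965, Rational(18, 11)), -1)), -422035), Rational(1, 2)) = Pow(Add(Mul(146273, Pow(Rational(1000633, 11), -1)), -422035), Rational(1, 2)) = Pow(Add(Mul(146273, Rational(11, 1000633)), -422035), Rational(1, 2)) = Pow(Add(Rational(1609003, 1000633), -422035), Rational(1, 2)) = Pow(Rational(-422300539152, 1000633), Rational(1, 2)) = Mul(Rational(12, 1000633), I, Pow(2934498995786689, Rational(1, 2)))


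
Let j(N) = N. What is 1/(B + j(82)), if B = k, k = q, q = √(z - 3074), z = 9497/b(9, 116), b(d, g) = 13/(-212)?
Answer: 533/1070369 - I*√26693238/2140738 ≈ 0.00049796 - 0.0024134*I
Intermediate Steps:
b(d, g) = -13/212 (b(d, g) = 13*(-1/212) = -13/212)
z = -2013364/13 (z = 9497/(-13/212) = 9497*(-212/13) = -2013364/13 ≈ -1.5487e+5)
q = I*√26693238/13 (q = √(-2013364/13 - 3074) = √(-2053326/13) = I*√26693238/13 ≈ 397.43*I)
k = I*√26693238/13 ≈ 397.43*I
B = I*√26693238/13 ≈ 397.43*I
1/(B + j(82)) = 1/(I*√26693238/13 + 82) = 1/(82 + I*√26693238/13)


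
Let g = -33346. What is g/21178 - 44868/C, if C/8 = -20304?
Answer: -186093457/143332704 ≈ -1.2983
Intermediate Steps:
C = -162432 (C = 8*(-20304) = -162432)
g/21178 - 44868/C = -33346/21178 - 44868/(-162432) = -33346*1/21178 - 44868*(-1/162432) = -16673/10589 + 3739/13536 = -186093457/143332704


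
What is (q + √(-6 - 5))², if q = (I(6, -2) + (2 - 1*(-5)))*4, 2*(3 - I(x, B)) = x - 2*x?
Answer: (52 + I*√11)² ≈ 2693.0 + 344.93*I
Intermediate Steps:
I(x, B) = 3 + x/2 (I(x, B) = 3 - (x - 2*x)/2 = 3 - (-1)*x/2 = 3 + x/2)
q = 52 (q = ((3 + (½)*6) + (2 - 1*(-5)))*4 = ((3 + 3) + (2 + 5))*4 = (6 + 7)*4 = 13*4 = 52)
(q + √(-6 - 5))² = (52 + √(-6 - 5))² = (52 + √(-11))² = (52 + I*√11)²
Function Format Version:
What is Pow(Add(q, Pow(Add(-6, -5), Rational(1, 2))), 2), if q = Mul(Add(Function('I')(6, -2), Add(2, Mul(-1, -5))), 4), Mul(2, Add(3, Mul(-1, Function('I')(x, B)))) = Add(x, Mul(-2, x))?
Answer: Pow(Add(52, Mul(I, Pow(11, Rational(1, 2)))), 2) ≈ Add(2693.0, Mul(344.93, I))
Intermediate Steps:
Function('I')(x, B) = Add(3, Mul(Rational(1, 2), x)) (Function('I')(x, B) = Add(3, Mul(Rational(-1, 2), Add(x, Mul(-2, x)))) = Add(3, Mul(Rational(-1, 2), Mul(-1, x))) = Add(3, Mul(Rational(1, 2), x)))
q = 52 (q = Mul(Add(Add(3, Mul(Rational(1, 2), 6)), Add(2, Mul(-1, -5))), 4) = Mul(Add(Add(3, 3), Add(2, 5)), 4) = Mul(Add(6, 7), 4) = Mul(13, 4) = 52)
Pow(Add(q, Pow(Add(-6, -5), Rational(1, 2))), 2) = Pow(Add(52, Pow(Add(-6, -5), Rational(1, 2))), 2) = Pow(Add(52, Pow(-11, Rational(1, 2))), 2) = Pow(Add(52, Mul(I, Pow(11, Rational(1, 2)))), 2)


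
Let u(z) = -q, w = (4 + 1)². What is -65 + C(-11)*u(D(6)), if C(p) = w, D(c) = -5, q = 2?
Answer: -115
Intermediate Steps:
w = 25 (w = 5² = 25)
u(z) = -2 (u(z) = -1*2 = -2)
C(p) = 25
-65 + C(-11)*u(D(6)) = -65 + 25*(-2) = -65 - 50 = -115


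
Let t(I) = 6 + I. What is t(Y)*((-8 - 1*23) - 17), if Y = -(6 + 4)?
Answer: 192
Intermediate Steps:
Y = -10 (Y = -1*10 = -10)
t(Y)*((-8 - 1*23) - 17) = (6 - 10)*((-8 - 1*23) - 17) = -4*((-8 - 23) - 17) = -4*(-31 - 17) = -4*(-48) = 192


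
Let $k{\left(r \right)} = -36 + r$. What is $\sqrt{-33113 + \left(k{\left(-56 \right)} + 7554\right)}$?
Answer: $i \sqrt{25651} \approx 160.16 i$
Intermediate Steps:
$\sqrt{-33113 + \left(k{\left(-56 \right)} + 7554\right)} = \sqrt{-33113 + \left(\left(-36 - 56\right) + 7554\right)} = \sqrt{-33113 + \left(-92 + 7554\right)} = \sqrt{-33113 + 7462} = \sqrt{-25651} = i \sqrt{25651}$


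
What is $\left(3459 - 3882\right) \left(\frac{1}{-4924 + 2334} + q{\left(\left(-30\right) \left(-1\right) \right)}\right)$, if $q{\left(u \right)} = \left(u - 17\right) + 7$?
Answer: $- \frac{21910977}{2590} \approx -8459.8$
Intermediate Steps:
$q{\left(u \right)} = -10 + u$ ($q{\left(u \right)} = \left(-17 + u\right) + 7 = -10 + u$)
$\left(3459 - 3882\right) \left(\frac{1}{-4924 + 2334} + q{\left(\left(-30\right) \left(-1\right) \right)}\right) = \left(3459 - 3882\right) \left(\frac{1}{-4924 + 2334} - -20\right) = - 423 \left(\frac{1}{-2590} + \left(-10 + 30\right)\right) = - 423 \left(- \frac{1}{2590} + 20\right) = \left(-423\right) \frac{51799}{2590} = - \frac{21910977}{2590}$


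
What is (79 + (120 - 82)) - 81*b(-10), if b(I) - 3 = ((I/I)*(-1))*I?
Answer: -936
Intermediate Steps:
b(I) = 3 - I (b(I) = 3 + ((I/I)*(-1))*I = 3 + (1*(-1))*I = 3 - I)
(79 + (120 - 82)) - 81*b(-10) = (79 + (120 - 82)) - 81*(3 - 1*(-10)) = (79 + 38) - 81*(3 + 10) = 117 - 81*13 = 117 - 1053 = -936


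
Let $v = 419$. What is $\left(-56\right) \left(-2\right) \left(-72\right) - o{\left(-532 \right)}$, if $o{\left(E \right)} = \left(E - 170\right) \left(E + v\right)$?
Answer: $-87390$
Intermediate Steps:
$o{\left(E \right)} = \left(-170 + E\right) \left(419 + E\right)$ ($o{\left(E \right)} = \left(E - 170\right) \left(E + 419\right) = \left(-170 + E\right) \left(419 + E\right)$)
$\left(-56\right) \left(-2\right) \left(-72\right) - o{\left(-532 \right)} = \left(-56\right) \left(-2\right) \left(-72\right) - \left(-71230 + \left(-532\right)^{2} + 249 \left(-532\right)\right) = 112 \left(-72\right) - \left(-71230 + 283024 - 132468\right) = -8064 - 79326 = -87390$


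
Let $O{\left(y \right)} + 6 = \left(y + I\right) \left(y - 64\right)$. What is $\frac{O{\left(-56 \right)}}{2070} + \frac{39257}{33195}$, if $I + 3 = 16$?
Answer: $\frac{934626}{254495} \approx 3.6725$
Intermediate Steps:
$I = 13$ ($I = -3 + 16 = 13$)
$O{\left(y \right)} = -6 + \left(-64 + y\right) \left(13 + y\right)$ ($O{\left(y \right)} = -6 + \left(y + 13\right) \left(y - 64\right) = -6 + \left(13 + y\right) \left(-64 + y\right) = -6 + \left(-64 + y\right) \left(13 + y\right)$)
$\frac{O{\left(-56 \right)}}{2070} + \frac{39257}{33195} = \frac{-838 + \left(-56\right)^{2} - -2856}{2070} + \frac{39257}{33195} = \left(-838 + 3136 + 2856\right) \frac{1}{2070} + 39257 \cdot \frac{1}{33195} = 5154 \cdot \frac{1}{2070} + \frac{39257}{33195} = \frac{859}{345} + \frac{39257}{33195} = \frac{934626}{254495}$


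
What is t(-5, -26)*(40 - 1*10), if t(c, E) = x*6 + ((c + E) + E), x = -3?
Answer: -2250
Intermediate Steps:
t(c, E) = -18 + c + 2*E (t(c, E) = -3*6 + ((c + E) + E) = -18 + ((E + c) + E) = -18 + (c + 2*E) = -18 + c + 2*E)
t(-5, -26)*(40 - 1*10) = (-18 - 5 + 2*(-26))*(40 - 1*10) = (-18 - 5 - 52)*(40 - 10) = -75*30 = -2250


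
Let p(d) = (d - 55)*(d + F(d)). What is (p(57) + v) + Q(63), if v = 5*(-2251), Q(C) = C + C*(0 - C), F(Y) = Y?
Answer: -14933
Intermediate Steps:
Q(C) = C - C**2 (Q(C) = C + C*(-C) = C - C**2)
p(d) = 2*d*(-55 + d) (p(d) = (d - 55)*(d + d) = (-55 + d)*(2*d) = 2*d*(-55 + d))
v = -11255
(p(57) + v) + Q(63) = (2*57*(-55 + 57) - 11255) + 63*(1 - 1*63) = (2*57*2 - 11255) + 63*(1 - 63) = (228 - 11255) + 63*(-62) = -11027 - 3906 = -14933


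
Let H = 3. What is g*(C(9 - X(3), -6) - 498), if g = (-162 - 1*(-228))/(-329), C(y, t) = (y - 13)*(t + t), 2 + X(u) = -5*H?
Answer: 43164/329 ≈ 131.20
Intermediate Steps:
X(u) = -17 (X(u) = -2 - 5*3 = -2 - 15 = -17)
C(y, t) = 2*t*(-13 + y) (C(y, t) = (-13 + y)*(2*t) = 2*t*(-13 + y))
g = -66/329 (g = (-162 + 228)*(-1/329) = 66*(-1/329) = -66/329 ≈ -0.20061)
g*(C(9 - X(3), -6) - 498) = -66*(2*(-6)*(-13 + (9 - 1*(-17))) - 498)/329 = -66*(2*(-6)*(-13 + (9 + 17)) - 498)/329 = -66*(2*(-6)*(-13 + 26) - 498)/329 = -66*(2*(-6)*13 - 498)/329 = -66*(-156 - 498)/329 = -66/329*(-654) = 43164/329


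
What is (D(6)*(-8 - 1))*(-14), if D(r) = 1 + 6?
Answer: 882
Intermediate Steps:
D(r) = 7
(D(6)*(-8 - 1))*(-14) = (7*(-8 - 1))*(-14) = (7*(-9))*(-14) = -63*(-14) = 882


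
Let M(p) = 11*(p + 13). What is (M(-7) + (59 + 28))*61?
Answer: 9333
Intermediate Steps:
M(p) = 143 + 11*p (M(p) = 11*(13 + p) = 143 + 11*p)
(M(-7) + (59 + 28))*61 = ((143 + 11*(-7)) + (59 + 28))*61 = ((143 - 77) + 87)*61 = (66 + 87)*61 = 153*61 = 9333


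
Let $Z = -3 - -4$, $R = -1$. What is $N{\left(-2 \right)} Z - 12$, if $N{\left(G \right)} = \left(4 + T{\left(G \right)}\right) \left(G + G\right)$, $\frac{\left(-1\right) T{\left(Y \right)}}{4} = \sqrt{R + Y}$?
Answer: $-28 + 16 i \sqrt{3} \approx -28.0 + 27.713 i$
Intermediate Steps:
$T{\left(Y \right)} = - 4 \sqrt{-1 + Y}$
$N{\left(G \right)} = 2 G \left(4 - 4 \sqrt{-1 + G}\right)$ ($N{\left(G \right)} = \left(4 - 4 \sqrt{-1 + G}\right) \left(G + G\right) = \left(4 - 4 \sqrt{-1 + G}\right) 2 G = 2 G \left(4 - 4 \sqrt{-1 + G}\right)$)
$Z = 1$ ($Z = -3 + 4 = 1$)
$N{\left(-2 \right)} Z - 12 = 8 \left(-2\right) \left(1 - \sqrt{-1 - 2}\right) 1 - 12 = 8 \left(-2\right) \left(1 - \sqrt{-3}\right) 1 - 12 = 8 \left(-2\right) \left(1 - i \sqrt{3}\right) 1 - 12 = \left(-16 + 16 i \sqrt{3}\right) 1 - 12 = \left(-16 + 16 i \sqrt{3}\right) - 12 = -28 + 16 i \sqrt{3}$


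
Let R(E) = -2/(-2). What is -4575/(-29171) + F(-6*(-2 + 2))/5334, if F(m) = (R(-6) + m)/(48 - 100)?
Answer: 1268929429/8091101928 ≈ 0.15683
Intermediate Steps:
R(E) = 1 (R(E) = -2*(-½) = 1)
F(m) = -1/52 - m/52 (F(m) = (1 + m)/(48 - 100) = (1 + m)/(-52) = (1 + m)*(-1/52) = -1/52 - m/52)
-4575/(-29171) + F(-6*(-2 + 2))/5334 = -4575/(-29171) + (-1/52 - (-3)*(-2 + 2)/26)/5334 = -4575*(-1/29171) + (-1/52 - (-3)*0/26)*(1/5334) = 4575/29171 + (-1/52 - 1/52*0)*(1/5334) = 4575/29171 + (-1/52 + 0)*(1/5334) = 4575/29171 - 1/52*1/5334 = 4575/29171 - 1/277368 = 1268929429/8091101928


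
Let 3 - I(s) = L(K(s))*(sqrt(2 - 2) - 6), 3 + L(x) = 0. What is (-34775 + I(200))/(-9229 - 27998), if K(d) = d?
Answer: 34790/37227 ≈ 0.93454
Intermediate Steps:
L(x) = -3 (L(x) = -3 + 0 = -3)
I(s) = -15 (I(s) = 3 - (-3)*(sqrt(2 - 2) - 6) = 3 - (-3)*(sqrt(0) - 6) = 3 - (-3)*(0 - 6) = 3 - (-3)*(-6) = 3 - 1*18 = 3 - 18 = -15)
(-34775 + I(200))/(-9229 - 27998) = (-34775 - 15)/(-9229 - 27998) = -34790/(-37227) = -34790*(-1/37227) = 34790/37227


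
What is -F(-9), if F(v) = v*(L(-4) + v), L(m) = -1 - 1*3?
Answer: -117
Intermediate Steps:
L(m) = -4 (L(m) = -1 - 3 = -4)
F(v) = v*(-4 + v)
-F(-9) = -(-9)*(-4 - 9) = -(-9)*(-13) = -1*117 = -117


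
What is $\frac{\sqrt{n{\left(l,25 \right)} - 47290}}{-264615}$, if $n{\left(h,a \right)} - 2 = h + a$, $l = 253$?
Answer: $- \frac{i \sqrt{47010}}{264615} \approx - 0.00081937 i$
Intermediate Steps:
$n{\left(h,a \right)} = 2 + a + h$ ($n{\left(h,a \right)} = 2 + \left(h + a\right) = 2 + \left(a + h\right) = 2 + a + h$)
$\frac{\sqrt{n{\left(l,25 \right)} - 47290}}{-264615} = \frac{\sqrt{\left(2 + 25 + 253\right) - 47290}}{-264615} = \sqrt{280 - 47290} \left(- \frac{1}{264615}\right) = \sqrt{-47010} \left(- \frac{1}{264615}\right) = i \sqrt{47010} \left(- \frac{1}{264615}\right) = - \frac{i \sqrt{47010}}{264615}$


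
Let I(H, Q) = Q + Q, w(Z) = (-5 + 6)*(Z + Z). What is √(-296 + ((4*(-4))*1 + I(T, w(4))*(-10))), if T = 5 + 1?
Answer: 2*I*√118 ≈ 21.726*I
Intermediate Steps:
w(Z) = 2*Z (w(Z) = 1*(2*Z) = 2*Z)
T = 6
I(H, Q) = 2*Q
√(-296 + ((4*(-4))*1 + I(T, w(4))*(-10))) = √(-296 + ((4*(-4))*1 + (2*(2*4))*(-10))) = √(-296 + (-16*1 + (2*8)*(-10))) = √(-296 + (-16 + 16*(-10))) = √(-296 + (-16 - 160)) = √(-296 - 176) = √(-472) = 2*I*√118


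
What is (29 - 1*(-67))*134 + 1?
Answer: 12865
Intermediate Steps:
(29 - 1*(-67))*134 + 1 = (29 + 67)*134 + 1 = 96*134 + 1 = 12864 + 1 = 12865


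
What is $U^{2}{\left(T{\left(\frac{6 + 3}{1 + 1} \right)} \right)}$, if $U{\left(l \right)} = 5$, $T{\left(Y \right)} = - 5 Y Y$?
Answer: $25$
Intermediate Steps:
$T{\left(Y \right)} = - 5 Y^{2}$
$U^{2}{\left(T{\left(\frac{6 + 3}{1 + 1} \right)} \right)} = 5^{2} = 25$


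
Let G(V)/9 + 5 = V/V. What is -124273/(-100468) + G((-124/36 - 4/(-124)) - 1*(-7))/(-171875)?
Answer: 21363038723/17267937500 ≈ 1.2372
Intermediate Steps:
G(V) = -36 (G(V) = -45 + 9*(V/V) = -45 + 9*1 = -45 + 9 = -36)
-124273/(-100468) + G((-124/36 - 4/(-124)) - 1*(-7))/(-171875) = -124273/(-100468) - 36/(-171875) = -124273*(-1/100468) - 36*(-1/171875) = 124273/100468 + 36/171875 = 21363038723/17267937500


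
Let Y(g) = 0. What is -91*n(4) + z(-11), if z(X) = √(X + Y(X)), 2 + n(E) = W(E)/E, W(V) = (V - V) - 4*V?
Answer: 546 + I*√11 ≈ 546.0 + 3.3166*I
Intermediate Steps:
W(V) = -4*V (W(V) = 0 - 4*V = -4*V)
n(E) = -6 (n(E) = -2 + (-4*E)/E = -2 - 4 = -6)
z(X) = √X (z(X) = √(X + 0) = √X)
-91*n(4) + z(-11) = -91*(-6) + √(-11) = 546 + I*√11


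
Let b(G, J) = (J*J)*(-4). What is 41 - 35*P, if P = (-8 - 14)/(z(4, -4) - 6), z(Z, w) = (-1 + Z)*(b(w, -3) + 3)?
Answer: 101/3 ≈ 33.667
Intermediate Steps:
b(G, J) = -4*J² (b(G, J) = J²*(-4) = -4*J²)
z(Z, w) = 33 - 33*Z (z(Z, w) = (-1 + Z)*(-4*(-3)² + 3) = (-1 + Z)*(-4*9 + 3) = (-1 + Z)*(-36 + 3) = (-1 + Z)*(-33) = 33 - 33*Z)
P = 22/105 (P = (-8 - 14)/((33 - 33*4) - 6) = -22/((33 - 132) - 6) = -22/(-99 - 6) = -22/(-105) = -22*(-1/105) = 22/105 ≈ 0.20952)
41 - 35*P = 41 - 35*22/105 = 41 - 22/3 = 101/3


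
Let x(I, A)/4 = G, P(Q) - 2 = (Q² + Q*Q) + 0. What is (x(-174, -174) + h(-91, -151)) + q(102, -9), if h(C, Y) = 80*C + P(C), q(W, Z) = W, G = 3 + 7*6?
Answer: 9566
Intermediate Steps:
P(Q) = 2 + 2*Q² (P(Q) = 2 + ((Q² + Q*Q) + 0) = 2 + ((Q² + Q²) + 0) = 2 + (2*Q² + 0) = 2 + 2*Q²)
G = 45 (G = 3 + 42 = 45)
h(C, Y) = 2 + 2*C² + 80*C (h(C, Y) = 80*C + (2 + 2*C²) = 2 + 2*C² + 80*C)
x(I, A) = 180 (x(I, A) = 4*45 = 180)
(x(-174, -174) + h(-91, -151)) + q(102, -9) = (180 + (2 + 2*(-91)² + 80*(-91))) + 102 = (180 + (2 + 2*8281 - 7280)) + 102 = (180 + (2 + 16562 - 7280)) + 102 = (180 + 9284) + 102 = 9464 + 102 = 9566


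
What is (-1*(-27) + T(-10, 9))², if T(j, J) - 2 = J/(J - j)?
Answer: 313600/361 ≈ 868.70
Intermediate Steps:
T(j, J) = 2 + J/(J - j)
(-1*(-27) + T(-10, 9))² = (-1*(-27) + (-2*(-10) + 3*9)/(9 - 1*(-10)))² = (27 + (20 + 27)/(9 + 10))² = (27 + 47/19)² = (560/19)² = 313600/361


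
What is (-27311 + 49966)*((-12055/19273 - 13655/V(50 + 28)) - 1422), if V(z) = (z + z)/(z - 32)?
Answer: -185580677678465/1503294 ≈ -1.2345e+8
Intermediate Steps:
V(z) = 2*z/(-32 + z) (V(z) = (2*z)/(-32 + z) = 2*z/(-32 + z))
(-27311 + 49966)*((-12055/19273 - 13655/V(50 + 28)) - 1422) = (-27311 + 49966)*((-12055/19273 - 13655*(-32 + (50 + 28))/(2*(50 + 28))) - 1422) = 22655*((-12055*1/19273 - 13655/(2*78/(-32 + 78))) - 1422) = 22655*((-12055/19273 - 13655/(2*78/46)) - 1422) = 22655*((-12055/19273 - 13655/(2*78*(1/46))) - 1422) = 22655*((-12055/19273 - 13655/78/23) - 1422) = 22655*((-12055/19273 - 13655*23/78) - 1422) = 22655*((-12055/19273 - 314065/78) - 1422) = 22655*(-6053915035/1503294 - 1422) = 22655*(-8191599103/1503294) = -185580677678465/1503294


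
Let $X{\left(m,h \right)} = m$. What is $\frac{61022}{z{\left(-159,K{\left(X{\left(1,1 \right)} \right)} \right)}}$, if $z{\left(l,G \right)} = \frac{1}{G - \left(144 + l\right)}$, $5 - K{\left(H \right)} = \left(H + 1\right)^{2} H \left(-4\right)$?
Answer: $2196792$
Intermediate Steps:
$K{\left(H \right)} = 5 + 4 H \left(1 + H\right)^{2}$ ($K{\left(H \right)} = 5 - \left(H + 1\right)^{2} H \left(-4\right) = 5 - \left(1 + H\right)^{2} H \left(-4\right) = 5 - H \left(1 + H\right)^{2} \left(-4\right) = 5 - - 4 H \left(1 + H\right)^{2} = 5 + 4 H \left(1 + H\right)^{2}$)
$z{\left(l,G \right)} = \frac{1}{-144 + G - l}$
$\frac{61022}{z{\left(-159,K{\left(X{\left(1,1 \right)} \right)} \right)}} = \frac{61022}{\left(-1\right) \frac{1}{144 - 159 - \left(5 + 4 \cdot 1 \left(1 + 1\right)^{2}\right)}} = \frac{61022}{\left(-1\right) \frac{1}{144 - 159 - \left(5 + 4 \cdot 1 \cdot 2^{2}\right)}} = \frac{61022}{\left(-1\right) \frac{1}{144 - 159 - \left(5 + 4 \cdot 1 \cdot 4\right)}} = \frac{61022}{\left(-1\right) \frac{1}{144 - 159 - \left(5 + 16\right)}} = \frac{61022}{\left(-1\right) \frac{1}{144 - 159 - 21}} = \frac{61022}{\left(-1\right) \frac{1}{-36}} = \frac{61022}{\left(-1\right) \left(- \frac{1}{36}\right)} = 61022 \frac{1}{\frac{1}{36}} = 61022 \cdot 36 = 2196792$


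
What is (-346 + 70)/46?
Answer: -6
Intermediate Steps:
(-346 + 70)/46 = -276*1/46 = -6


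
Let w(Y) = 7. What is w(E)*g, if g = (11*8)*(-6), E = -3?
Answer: -3696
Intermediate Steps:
g = -528 (g = 88*(-6) = -528)
w(E)*g = 7*(-528) = -3696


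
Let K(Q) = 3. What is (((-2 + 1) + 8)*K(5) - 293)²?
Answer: 73984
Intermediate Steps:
(((-2 + 1) + 8)*K(5) - 293)² = (((-2 + 1) + 8)*3 - 293)² = ((-1 + 8)*3 - 293)² = (7*3 - 293)² = (21 - 293)² = (-272)² = 73984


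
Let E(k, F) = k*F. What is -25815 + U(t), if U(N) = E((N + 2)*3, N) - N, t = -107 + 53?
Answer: -17337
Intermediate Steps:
t = -54
E(k, F) = F*k
U(N) = -N + N*(6 + 3*N) (U(N) = N*((N + 2)*3) - N = N*((2 + N)*3) - N = N*(6 + 3*N) - N = -N + N*(6 + 3*N))
-25815 + U(t) = -25815 - 54*(5 + 3*(-54)) = -25815 - 54*(5 - 162) = -25815 - 54*(-157) = -25815 + 8478 = -17337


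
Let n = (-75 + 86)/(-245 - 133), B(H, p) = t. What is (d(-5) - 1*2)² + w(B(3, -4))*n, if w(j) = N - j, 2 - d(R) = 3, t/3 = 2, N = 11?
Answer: 3347/378 ≈ 8.8545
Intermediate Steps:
t = 6 (t = 3*2 = 6)
d(R) = -1 (d(R) = 2 - 1*3 = 2 - 3 = -1)
B(H, p) = 6
w(j) = 11 - j
n = -11/378 (n = 11/(-378) = 11*(-1/378) = -11/378 ≈ -0.029101)
(d(-5) - 1*2)² + w(B(3, -4))*n = (-1 - 1*2)² + (11 - 1*6)*(-11/378) = (-1 - 2)² + (11 - 6)*(-11/378) = (-3)² + 5*(-11/378) = 9 - 55/378 = 3347/378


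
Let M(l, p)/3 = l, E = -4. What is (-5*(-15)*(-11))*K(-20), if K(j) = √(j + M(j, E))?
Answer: -3300*I*√5 ≈ -7379.0*I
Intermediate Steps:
M(l, p) = 3*l
K(j) = 2*√j (K(j) = √(j + 3*j) = √(4*j) = 2*√j)
(-5*(-15)*(-11))*K(-20) = (-5*(-15)*(-11))*(2*√(-20)) = (75*(-11))*(2*(2*I*√5)) = -3300*I*√5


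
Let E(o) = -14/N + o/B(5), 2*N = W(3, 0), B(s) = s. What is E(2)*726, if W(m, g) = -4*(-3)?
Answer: -7018/5 ≈ -1403.6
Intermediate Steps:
W(m, g) = 12
N = 6 (N = (½)*12 = 6)
E(o) = -7/3 + o/5 (E(o) = -14/6 + o/5 = -14*⅙ + o*(⅕) = -7/3 + o/5)
E(2)*726 = (-7/3 + (⅕)*2)*726 = (-7/3 + ⅖)*726 = -29/15*726 = -7018/5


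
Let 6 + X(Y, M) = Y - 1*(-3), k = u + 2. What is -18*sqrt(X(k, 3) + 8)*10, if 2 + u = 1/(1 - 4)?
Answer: -60*sqrt(42) ≈ -388.84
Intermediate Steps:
u = -7/3 (u = -2 + 1/(1 - 4) = -2 + 1/(-3) = -2 - 1/3 = -7/3 ≈ -2.3333)
k = -1/3 (k = -7/3 + 2 = -1/3 ≈ -0.33333)
X(Y, M) = -3 + Y (X(Y, M) = -6 + (Y - 1*(-3)) = -6 + (Y + 3) = -6 + (3 + Y) = -3 + Y)
-18*sqrt(X(k, 3) + 8)*10 = -18*sqrt((-3 - 1/3) + 8)*10 = -18*sqrt(-10/3 + 8)*10 = -18*sqrt(14/3)*10 = -18*(sqrt(42)/3)*10 = -6*sqrt(42)*10 = -60*sqrt(42)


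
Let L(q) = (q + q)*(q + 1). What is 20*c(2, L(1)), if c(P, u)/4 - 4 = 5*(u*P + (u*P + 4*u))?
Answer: 13120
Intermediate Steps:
L(q) = 2*q*(1 + q) (L(q) = (2*q)*(1 + q) = 2*q*(1 + q))
c(P, u) = 16 + 80*u + 40*P*u (c(P, u) = 16 + 4*(5*(u*P + (u*P + 4*u))) = 16 + 4*(5*(P*u + (P*u + 4*u))) = 16 + 4*(5*(P*u + (4*u + P*u))) = 16 + 4*(5*(4*u + 2*P*u)) = 16 + 4*(20*u + 10*P*u) = 16 + (80*u + 40*P*u) = 16 + 80*u + 40*P*u)
20*c(2, L(1)) = 20*(16 + 80*(2*1*(1 + 1)) + 40*2*(2*1*(1 + 1))) = 20*(16 + 80*(2*1*2) + 40*2*(2*1*2)) = 20*(16 + 80*4 + 40*2*4) = 20*(16 + 320 + 320) = 20*656 = 13120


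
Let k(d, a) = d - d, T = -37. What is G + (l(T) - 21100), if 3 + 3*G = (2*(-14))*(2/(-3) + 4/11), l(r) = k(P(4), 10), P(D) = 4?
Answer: -2088719/99 ≈ -21098.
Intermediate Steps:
k(d, a) = 0
l(r) = 0
G = 181/99 (G = -1 + ((2*(-14))*(2/(-3) + 4/11))/3 = -1 + (-28*(2*(-1/3) + 4*(1/11)))/3 = -1 + (-28*(-2/3 + 4/11))/3 = -1 + (-28*(-10/33))/3 = -1 + (1/3)*(280/33) = -1 + 280/99 = 181/99 ≈ 1.8283)
G + (l(T) - 21100) = 181/99 + (0 - 21100) = 181/99 - 21100 = -2088719/99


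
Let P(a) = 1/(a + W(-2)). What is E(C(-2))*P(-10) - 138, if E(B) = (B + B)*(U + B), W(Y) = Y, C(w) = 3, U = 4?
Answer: -283/2 ≈ -141.50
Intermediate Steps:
P(a) = 1/(-2 + a) (P(a) = 1/(a - 2) = 1/(-2 + a))
E(B) = 2*B*(4 + B) (E(B) = (B + B)*(4 + B) = (2*B)*(4 + B) = 2*B*(4 + B))
E(C(-2))*P(-10) - 138 = (2*3*(4 + 3))/(-2 - 10) - 138 = (2*3*7)/(-12) - 138 = 42*(-1/12) - 138 = -7/2 - 138 = -283/2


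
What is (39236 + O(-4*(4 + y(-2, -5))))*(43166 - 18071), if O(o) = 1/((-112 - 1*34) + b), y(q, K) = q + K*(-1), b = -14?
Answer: 31508072421/32 ≈ 9.8463e+8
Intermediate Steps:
y(q, K) = q - K
O(o) = -1/160 (O(o) = 1/((-112 - 1*34) - 14) = 1/((-112 - 34) - 14) = 1/(-146 - 14) = 1/(-160) = -1/160)
(39236 + O(-4*(4 + y(-2, -5))))*(43166 - 18071) = (39236 - 1/160)*(43166 - 18071) = (6277759/160)*25095 = 31508072421/32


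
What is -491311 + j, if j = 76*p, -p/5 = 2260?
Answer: -1350111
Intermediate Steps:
p = -11300 (p = -5*2260 = -11300)
j = -858800 (j = 76*(-11300) = -858800)
-491311 + j = -491311 - 858800 = -1350111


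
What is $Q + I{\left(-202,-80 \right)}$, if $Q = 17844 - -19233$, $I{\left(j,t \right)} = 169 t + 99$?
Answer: $23656$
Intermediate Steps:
$I{\left(j,t \right)} = 99 + 169 t$
$Q = 37077$ ($Q = 17844 + 19233 = 37077$)
$Q + I{\left(-202,-80 \right)} = 37077 + \left(99 + 169 \left(-80\right)\right) = 37077 + \left(99 - 13520\right) = 37077 - 13421 = 23656$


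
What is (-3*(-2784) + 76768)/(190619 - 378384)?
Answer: -17024/37553 ≈ -0.45333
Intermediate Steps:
(-3*(-2784) + 76768)/(190619 - 378384) = (8352 + 76768)/(-187765) = 85120*(-1/187765) = -17024/37553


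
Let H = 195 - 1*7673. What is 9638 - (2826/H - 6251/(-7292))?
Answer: 262764957851/27264788 ≈ 9637.5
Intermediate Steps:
H = -7478 (H = 195 - 7673 = -7478)
9638 - (2826/H - 6251/(-7292)) = 9638 - (2826/(-7478) - 6251/(-7292)) = 9638 - (2826*(-1/7478) - 6251*(-1/7292)) = 9638 - (-1413/3739 + 6251/7292) = 9638 - 1*13068893/27264788 = 9638 - 13068893/27264788 = 262764957851/27264788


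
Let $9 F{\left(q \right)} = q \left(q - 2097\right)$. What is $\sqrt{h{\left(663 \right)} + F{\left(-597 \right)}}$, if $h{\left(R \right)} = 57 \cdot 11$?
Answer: $\sqrt{179329} \approx 423.47$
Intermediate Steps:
$F{\left(q \right)} = \frac{q \left(-2097 + q\right)}{9}$ ($F{\left(q \right)} = \frac{q \left(q - 2097\right)}{9} = \frac{q \left(-2097 + q\right)}{9}$)
$h{\left(R \right)} = 627$
$\sqrt{h{\left(663 \right)} + F{\left(-597 \right)}} = \sqrt{627 + \frac{1}{9} \left(-597\right) \left(-2097 - 597\right)} = \sqrt{627 + \frac{1}{9} \left(-597\right) \left(-2694\right)} = \sqrt{627 + 178702} = \sqrt{179329}$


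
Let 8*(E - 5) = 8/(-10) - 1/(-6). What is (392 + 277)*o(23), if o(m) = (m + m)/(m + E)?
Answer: 7385760/6701 ≈ 1102.2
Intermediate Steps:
E = 1181/240 (E = 5 + (8/(-10) - 1/(-6))/8 = 5 + (8*(-⅒) - 1*(-⅙))/8 = 5 + (-⅘ + ⅙)/8 = 5 + (⅛)*(-19/30) = 5 - 19/240 = 1181/240 ≈ 4.9208)
o(m) = 2*m/(1181/240 + m) (o(m) = (m + m)/(m + 1181/240) = (2*m)/(1181/240 + m) = 2*m/(1181/240 + m))
(392 + 277)*o(23) = (392 + 277)*(480*23/(1181 + 240*23)) = 669*(480*23/(1181 + 5520)) = 669*(480*23/6701) = 669*(480*23*(1/6701)) = 669*(11040/6701) = 7385760/6701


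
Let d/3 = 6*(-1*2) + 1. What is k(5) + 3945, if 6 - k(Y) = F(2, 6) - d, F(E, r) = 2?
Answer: 3916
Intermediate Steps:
d = -33 (d = 3*(6*(-1*2) + 1) = 3*(6*(-2) + 1) = 3*(-12 + 1) = 3*(-11) = -33)
k(Y) = -29 (k(Y) = 6 - (2 - 1*(-33)) = 6 - (2 + 33) = 6 - 1*35 = 6 - 35 = -29)
k(5) + 3945 = -29 + 3945 = 3916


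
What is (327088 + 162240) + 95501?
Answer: 584829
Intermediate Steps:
(327088 + 162240) + 95501 = 489328 + 95501 = 584829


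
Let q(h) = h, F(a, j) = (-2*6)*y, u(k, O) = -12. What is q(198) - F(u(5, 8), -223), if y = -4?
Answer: 150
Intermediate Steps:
F(a, j) = 48 (F(a, j) = -2*6*(-4) = -12*(-4) = 48)
q(198) - F(u(5, 8), -223) = 198 - 1*48 = 198 - 48 = 150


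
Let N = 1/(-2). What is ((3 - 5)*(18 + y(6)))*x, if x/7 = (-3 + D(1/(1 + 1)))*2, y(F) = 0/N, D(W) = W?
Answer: 1260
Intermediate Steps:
N = -1/2 ≈ -0.50000
y(F) = 0 (y(F) = 0/(-1/2) = 0*(-2) = 0)
x = -35 (x = 7*((-3 + 1/(1 + 1))*2) = 7*((-3 + 1/2)*2) = 7*(-5/2*2) = 7*(-5) = -35)
((3 - 5)*(18 + y(6)))*x = ((3 - 5)*(18 + 0))*(-35) = -2*18*(-35) = -36*(-35) = 1260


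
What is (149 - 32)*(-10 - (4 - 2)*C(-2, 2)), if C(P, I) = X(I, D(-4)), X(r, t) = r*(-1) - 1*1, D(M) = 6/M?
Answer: -468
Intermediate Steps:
X(r, t) = -1 - r (X(r, t) = -r - 1 = -1 - r)
C(P, I) = -1 - I
(149 - 32)*(-10 - (4 - 2)*C(-2, 2)) = (149 - 32)*(-10 - (4 - 2)*(-1 - 1*2)) = 117*(-10 - 2*(-1 - 2)) = 117*(-10 - 2*(-3)) = 117*(-10 - 1*(-6)) = 117*(-10 + 6) = 117*(-4) = -468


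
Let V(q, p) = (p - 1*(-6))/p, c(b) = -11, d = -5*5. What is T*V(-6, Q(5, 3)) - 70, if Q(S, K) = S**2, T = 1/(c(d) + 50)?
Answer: -68219/975 ≈ -69.968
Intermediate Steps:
d = -25
T = 1/39 (T = 1/(-11 + 50) = 1/39 ≈ 0.025641)
V(q, p) = (6 + p)/p (V(q, p) = (p + 6)/p = (6 + p)/p)
T*V(-6, Q(5, 3)) - 70 = ((6 + 5**2)/(5**2))/39 - 70 = ((6 + 25)/25)/39 - 70 = ((1/25)*31)/39 - 70 = (1/39)*(31/25) - 70 = 31/975 - 70 = -68219/975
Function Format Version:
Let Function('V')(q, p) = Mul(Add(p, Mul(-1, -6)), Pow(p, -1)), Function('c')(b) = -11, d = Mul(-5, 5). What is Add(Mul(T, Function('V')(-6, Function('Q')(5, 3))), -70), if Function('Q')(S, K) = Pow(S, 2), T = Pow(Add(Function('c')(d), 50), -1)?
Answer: Rational(-68219, 975) ≈ -69.968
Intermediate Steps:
d = -25
T = Rational(1, 39) (T = Pow(Add(-11, 50), -1) = Pow(39, -1) = Rational(1, 39) ≈ 0.025641)
Function('V')(q, p) = Mul(Pow(p, -1), Add(6, p)) (Function('V')(q, p) = Mul(Add(p, 6), Pow(p, -1)) = Mul(Add(6, p), Pow(p, -1)) = Mul(Pow(p, -1), Add(6, p)))
Add(Mul(T, Function('V')(-6, Function('Q')(5, 3))), -70) = Add(Mul(Rational(1, 39), Mul(Pow(Pow(5, 2), -1), Add(6, Pow(5, 2)))), -70) = Add(Mul(Rational(1, 39), Mul(Pow(25, -1), Add(6, 25))), -70) = Add(Mul(Rational(1, 39), Mul(Rational(1, 25), 31)), -70) = Add(Mul(Rational(1, 39), Rational(31, 25)), -70) = Add(Rational(31, 975), -70) = Rational(-68219, 975)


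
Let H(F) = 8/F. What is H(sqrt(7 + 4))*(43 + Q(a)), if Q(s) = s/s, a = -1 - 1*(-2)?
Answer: 32*sqrt(11) ≈ 106.13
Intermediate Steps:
a = 1 (a = -1 + 2 = 1)
Q(s) = 1
H(sqrt(7 + 4))*(43 + Q(a)) = (8/(sqrt(7 + 4)))*(43 + 1) = (8/(sqrt(11)))*44 = (8*(sqrt(11)/11))*44 = (8*sqrt(11)/11)*44 = 32*sqrt(11)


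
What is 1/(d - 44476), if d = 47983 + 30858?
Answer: 1/34365 ≈ 2.9099e-5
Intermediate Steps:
d = 78841
1/(d - 44476) = 1/(78841 - 44476) = 1/34365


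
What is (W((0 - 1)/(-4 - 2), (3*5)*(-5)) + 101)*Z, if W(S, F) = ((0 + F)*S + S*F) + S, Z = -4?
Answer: -914/3 ≈ -304.67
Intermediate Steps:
W(S, F) = S + 2*F*S (W(S, F) = (F*S + F*S) + S = 2*F*S + S = S + 2*F*S)
(W((0 - 1)/(-4 - 2), (3*5)*(-5)) + 101)*Z = (((0 - 1)/(-4 - 2))*(1 + 2*((3*5)*(-5))) + 101)*(-4) = ((-1/(-6))*(1 + 2*(15*(-5))) + 101)*(-4) = ((-1*(-1/6))*(1 + 2*(-75)) + 101)*(-4) = ((1 - 150)/6 + 101)*(-4) = ((1/6)*(-149) + 101)*(-4) = (-149/6 + 101)*(-4) = (457/6)*(-4) = -914/3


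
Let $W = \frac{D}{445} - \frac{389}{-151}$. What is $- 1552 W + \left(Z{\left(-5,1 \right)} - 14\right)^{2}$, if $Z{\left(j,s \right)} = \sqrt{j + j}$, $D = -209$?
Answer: $- \frac{207181122}{67195} - 28 i \sqrt{10} \approx -3083.3 - 88.544 i$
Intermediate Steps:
$Z{\left(j,s \right)} = \sqrt{2} \sqrt{j}$ ($Z{\left(j,s \right)} = \sqrt{2 j} = \sqrt{2} \sqrt{j}$)
$W = \frac{141546}{67195}$ ($W = - \frac{209}{445} - \frac{389}{-151} = \left(-209\right) \frac{1}{445} - - \frac{389}{151} = - \frac{209}{445} + \frac{389}{151} = \frac{141546}{67195} \approx 2.1065$)
$- 1552 W + \left(Z{\left(-5,1 \right)} - 14\right)^{2} = \left(-1552\right) \frac{141546}{67195} + \left(\sqrt{2} \sqrt{-5} - 14\right)^{2} = - \frac{219679392}{67195} + \left(\sqrt{2} i \sqrt{5} - 14\right)^{2} = - \frac{219679392}{67195} + \left(i \sqrt{10} - 14\right)^{2} = - \frac{219679392}{67195} + \left(-14 + i \sqrt{10}\right)^{2}$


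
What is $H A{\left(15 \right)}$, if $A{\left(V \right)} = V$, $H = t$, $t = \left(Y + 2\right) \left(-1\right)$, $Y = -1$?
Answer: $-15$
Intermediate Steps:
$t = -1$ ($t = \left(-1 + 2\right) \left(-1\right) = 1 \left(-1\right) = -1$)
$H = -1$
$H A{\left(15 \right)} = \left(-1\right) 15 = -15$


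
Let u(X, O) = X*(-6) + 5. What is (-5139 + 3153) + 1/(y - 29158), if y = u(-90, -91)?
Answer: -56825419/28613 ≈ -1986.0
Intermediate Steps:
u(X, O) = 5 - 6*X (u(X, O) = -6*X + 5 = 5 - 6*X)
y = 545 (y = 5 - 6*(-90) = 5 + 540 = 545)
(-5139 + 3153) + 1/(y - 29158) = (-5139 + 3153) + 1/(545 - 29158) = -1986 + 1/(-28613) = -1986 - 1/28613 = -56825419/28613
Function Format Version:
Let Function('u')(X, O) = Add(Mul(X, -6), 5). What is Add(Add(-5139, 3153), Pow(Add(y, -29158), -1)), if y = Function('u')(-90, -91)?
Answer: Rational(-56825419, 28613) ≈ -1986.0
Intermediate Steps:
Function('u')(X, O) = Add(5, Mul(-6, X)) (Function('u')(X, O) = Add(Mul(-6, X), 5) = Add(5, Mul(-6, X)))
y = 545 (y = Add(5, Mul(-6, -90)) = Add(5, 540) = 545)
Add(Add(-5139, 3153), Pow(Add(y, -29158), -1)) = Add(Add(-5139, 3153), Pow(Add(545, -29158), -1)) = Add(-1986, Pow(-28613, -1)) = Add(-1986, Rational(-1, 28613)) = Rational(-56825419, 28613)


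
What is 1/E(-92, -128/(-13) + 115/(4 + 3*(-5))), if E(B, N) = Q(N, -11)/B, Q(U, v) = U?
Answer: 13156/87 ≈ 151.22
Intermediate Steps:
E(B, N) = N/B
1/E(-92, -128/(-13) + 115/(4 + 3*(-5))) = 1/((-128/(-13) + 115/(4 + 3*(-5)))/(-92)) = 1/((-128*(-1/13) + 115/(4 - 15))*(-1/92)) = 1/((128/13 + 115/(-11))*(-1/92)) = 1/((128/13 + 115*(-1/11))*(-1/92)) = 1/((128/13 - 115/11)*(-1/92)) = 1/(-87/143*(-1/92)) = 1/(87/13156) = 13156/87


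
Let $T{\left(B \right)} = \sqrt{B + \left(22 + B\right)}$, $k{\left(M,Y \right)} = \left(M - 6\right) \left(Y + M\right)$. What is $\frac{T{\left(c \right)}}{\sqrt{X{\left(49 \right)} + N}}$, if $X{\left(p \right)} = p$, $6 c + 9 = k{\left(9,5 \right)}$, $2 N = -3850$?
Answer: $- \frac{i \sqrt{15477}}{938} \approx - 0.13263 i$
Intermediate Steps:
$N = -1925$ ($N = \frac{1}{2} \left(-3850\right) = -1925$)
$k{\left(M,Y \right)} = \left(-6 + M\right) \left(M + Y\right)$
$c = \frac{11}{2}$ ($c = - \frac{3}{2} + \frac{9^{2} - 54 - 30 + 9 \cdot 5}{6} = - \frac{3}{2} + \frac{81 - 54 - 30 + 45}{6} = - \frac{3}{2} + \frac{1}{6} \cdot 42 = - \frac{3}{2} + 7 = \frac{11}{2} \approx 5.5$)
$T{\left(B \right)} = \sqrt{22 + 2 B}$
$\frac{T{\left(c \right)}}{\sqrt{X{\left(49 \right)} + N}} = \frac{\sqrt{22 + 2 \cdot \frac{11}{2}}}{\sqrt{49 - 1925}} = \frac{\sqrt{22 + 11}}{\sqrt{-1876}} = \frac{\sqrt{33}}{2 i \sqrt{469}} = \sqrt{33} \left(- \frac{i \sqrt{469}}{938}\right) = - \frac{i \sqrt{15477}}{938}$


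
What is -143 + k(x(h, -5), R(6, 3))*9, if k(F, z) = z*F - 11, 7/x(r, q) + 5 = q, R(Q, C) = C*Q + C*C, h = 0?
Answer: -4121/10 ≈ -412.10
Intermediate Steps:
R(Q, C) = C² + C*Q (R(Q, C) = C*Q + C² = C² + C*Q)
x(r, q) = 7/(-5 + q)
k(F, z) = -11 + F*z (k(F, z) = F*z - 11 = -11 + F*z)
-143 + k(x(h, -5), R(6, 3))*9 = -143 + (-11 + (7/(-5 - 5))*(3*(3 + 6)))*9 = -143 + (-11 + (7/(-10))*(3*9))*9 = -143 + (-11 + (7*(-⅒))*27)*9 = -143 + (-11 - 7/10*27)*9 = -143 + (-11 - 189/10)*9 = -143 - 299/10*9 = -143 - 2691/10 = -4121/10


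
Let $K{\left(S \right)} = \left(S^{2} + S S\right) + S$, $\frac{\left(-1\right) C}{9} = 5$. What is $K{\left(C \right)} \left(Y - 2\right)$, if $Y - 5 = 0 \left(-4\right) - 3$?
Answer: $0$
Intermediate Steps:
$C = -45$ ($C = \left(-9\right) 5 = -45$)
$K{\left(S \right)} = S + 2 S^{2}$ ($K{\left(S \right)} = \left(S^{2} + S^{2}\right) + S = 2 S^{2} + S = S + 2 S^{2}$)
$Y = 2$ ($Y = 5 + \left(0 \left(-4\right) - 3\right) = 5 + \left(0 - 3\right) = 5 - 3 = 2$)
$K{\left(C \right)} \left(Y - 2\right) = - 45 \left(1 + 2 \left(-45\right)\right) \left(2 - 2\right) = - 45 \left(1 - 90\right) 0 = \left(-45\right) \left(-89\right) 0 = 4005 \cdot 0 = 0$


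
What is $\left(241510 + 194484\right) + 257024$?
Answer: $693018$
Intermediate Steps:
$\left(241510 + 194484\right) + 257024 = 435994 + 257024 = 693018$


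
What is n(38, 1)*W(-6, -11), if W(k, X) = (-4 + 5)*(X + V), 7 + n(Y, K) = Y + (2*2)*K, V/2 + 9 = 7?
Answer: -525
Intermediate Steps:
V = -4 (V = -18 + 2*7 = -18 + 14 = -4)
n(Y, K) = -7 + Y + 4*K (n(Y, K) = -7 + (Y + (2*2)*K) = -7 + (Y + 4*K) = -7 + Y + 4*K)
W(k, X) = -4 + X (W(k, X) = (-4 + 5)*(X - 4) = 1*(-4 + X) = -4 + X)
n(38, 1)*W(-6, -11) = (-7 + 38 + 4*1)*(-4 - 11) = (-7 + 38 + 4)*(-15) = 35*(-15) = -525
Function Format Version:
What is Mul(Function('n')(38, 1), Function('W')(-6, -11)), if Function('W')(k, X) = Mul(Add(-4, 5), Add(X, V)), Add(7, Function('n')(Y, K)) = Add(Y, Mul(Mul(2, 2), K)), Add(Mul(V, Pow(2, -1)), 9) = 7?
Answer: -525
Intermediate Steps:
V = -4 (V = Add(-18, Mul(2, 7)) = Add(-18, 14) = -4)
Function('n')(Y, K) = Add(-7, Y, Mul(4, K)) (Function('n')(Y, K) = Add(-7, Add(Y, Mul(Mul(2, 2), K))) = Add(-7, Add(Y, Mul(4, K))) = Add(-7, Y, Mul(4, K)))
Function('W')(k, X) = Add(-4, X) (Function('W')(k, X) = Mul(Add(-4, 5), Add(X, -4)) = Mul(1, Add(-4, X)) = Add(-4, X))
Mul(Function('n')(38, 1), Function('W')(-6, -11)) = Mul(Add(-7, 38, Mul(4, 1)), Add(-4, -11)) = Mul(Add(-7, 38, 4), -15) = Mul(35, -15) = -525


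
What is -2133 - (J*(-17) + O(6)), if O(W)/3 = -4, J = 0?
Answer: -2121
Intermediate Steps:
O(W) = -12 (O(W) = 3*(-4) = -12)
-2133 - (J*(-17) + O(6)) = -2133 - (0*(-17) - 12) = -2133 - (0 - 12) = -2133 - 1*(-12) = -2133 + 12 = -2121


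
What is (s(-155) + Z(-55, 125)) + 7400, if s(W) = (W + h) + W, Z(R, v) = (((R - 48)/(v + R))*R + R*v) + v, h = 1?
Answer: 5907/14 ≈ 421.93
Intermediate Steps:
Z(R, v) = v + R*v + R*(-48 + R)/(R + v) (Z(R, v) = (((-48 + R)/(R + v))*R + R*v) + v = (R*(-48 + R)/(R + v) + R*v) + v = (R*v + R*(-48 + R)/(R + v)) + v = v + R*v + R*(-48 + R)/(R + v))
s(W) = 1 + 2*W (s(W) = (W + 1) + W = (1 + W) + W = 1 + 2*W)
(s(-155) + Z(-55, 125)) + 7400 = ((1 + 2*(-155)) + ((-55)**2 + 125**2 - 48*(-55) - 55*125 - 55*125**2 + 125*(-55)**2)/(-55 + 125)) + 7400 = ((1 - 310) + (3025 + 15625 + 2640 - 6875 - 55*15625 + 125*3025)/70) + 7400 = (-309 + (3025 + 15625 + 2640 - 6875 - 859375 + 378125)/70) + 7400 = (-309 + (1/70)*(-466835)) + 7400 = (-309 - 93367/14) + 7400 = -97693/14 + 7400 = 5907/14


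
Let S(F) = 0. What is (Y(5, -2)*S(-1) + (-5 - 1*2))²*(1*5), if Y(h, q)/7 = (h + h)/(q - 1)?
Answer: 245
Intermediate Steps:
Y(h, q) = 14*h/(-1 + q) (Y(h, q) = 7*((h + h)/(q - 1)) = 7*((2*h)/(-1 + q)) = 7*(2*h/(-1 + q)) = 14*h/(-1 + q))
(Y(5, -2)*S(-1) + (-5 - 1*2))²*(1*5) = ((14*5/(-1 - 2))*0 + (-5 - 1*2))²*(1*5) = ((14*5/(-3))*0 + (-5 - 2))²*5 = ((14*5*(-⅓))*0 - 7)²*5 = (-70/3*0 - 7)²*5 = (0 - 7)²*5 = (-7)²*5 = 49*5 = 245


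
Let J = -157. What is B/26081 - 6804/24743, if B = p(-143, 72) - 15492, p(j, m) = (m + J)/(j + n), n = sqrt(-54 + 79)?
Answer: -77384664685/89054461254 ≈ -0.86896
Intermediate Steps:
n = 5 (n = sqrt(25) = 5)
p(j, m) = (-157 + m)/(5 + j) (p(j, m) = (m - 157)/(j + 5) = (-157 + m)/(5 + j))
B = -2137811/138 (B = (-157 + 72)/(5 - 143) - 15492 = -85/(-138) - 15492 = -1/138*(-85) - 15492 = 85/138 - 15492 = -2137811/138 ≈ -15491.)
B/26081 - 6804/24743 = -2137811/138/26081 - 6804/24743 = -2137811/138*1/26081 - 6804*1/24743 = -2137811/3599178 - 6804/24743 = -77384664685/89054461254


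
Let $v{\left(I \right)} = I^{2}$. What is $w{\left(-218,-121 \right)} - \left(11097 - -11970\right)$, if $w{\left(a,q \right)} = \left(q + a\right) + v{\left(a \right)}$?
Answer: $24118$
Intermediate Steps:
$w{\left(a,q \right)} = a + q + a^{2}$ ($w{\left(a,q \right)} = \left(q + a\right) + a^{2} = \left(a + q\right) + a^{2} = a + q + a^{2}$)
$w{\left(-218,-121 \right)} - \left(11097 - -11970\right) = \left(-218 - 121 + \left(-218\right)^{2}\right) - \left(11097 - -11970\right) = \left(-218 - 121 + 47524\right) - \left(11097 + 11970\right) = 47185 - 23067 = 24118$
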